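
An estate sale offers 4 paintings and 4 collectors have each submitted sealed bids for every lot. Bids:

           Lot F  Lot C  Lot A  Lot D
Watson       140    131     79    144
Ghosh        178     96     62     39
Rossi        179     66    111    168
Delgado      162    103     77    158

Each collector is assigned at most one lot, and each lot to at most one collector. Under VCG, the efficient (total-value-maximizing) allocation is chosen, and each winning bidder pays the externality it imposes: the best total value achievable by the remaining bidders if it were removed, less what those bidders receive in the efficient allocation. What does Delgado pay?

Delgado pays $57.

Efficient allocation: Watson→Lot C ($131), Ghosh→Lot F ($178), Rossi→Lot A ($111), Delgado→Lot D ($158); total welfare W = $578.
Delgado receives Lot D at value $158, so the others get W − 158 = $420.
Without Delgado: best allocation of the remaining 3 bidders over all 4 lots is Watson→Lot C ($131), Ghosh→Lot F ($178), Rossi→Lot D ($168), total $477.
VCG payment = (others' best without Delgado) − (others' welfare with Delgado) = 477 − 420 = $57.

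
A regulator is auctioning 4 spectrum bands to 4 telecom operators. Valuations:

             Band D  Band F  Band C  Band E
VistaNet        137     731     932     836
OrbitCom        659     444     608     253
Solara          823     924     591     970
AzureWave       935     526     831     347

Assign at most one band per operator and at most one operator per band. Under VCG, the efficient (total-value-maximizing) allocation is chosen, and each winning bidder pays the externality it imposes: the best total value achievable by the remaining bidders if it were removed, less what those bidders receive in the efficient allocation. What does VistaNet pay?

Efficient allocation: VistaNet→Band E ($836M), OrbitCom→Band C ($608M), Solara→Band F ($924M), AzureWave→Band D ($935M); total welfare W = $3303M.
VistaNet receives Band E at value $836M, so the others get W − 836 = $2467M.
Without VistaNet: best allocation of the remaining 3 bidders over all 4 bands is OrbitCom→Band C ($608M), Solara→Band E ($970M), AzureWave→Band D ($935M), total $2513M.
VCG payment = (others' best without VistaNet) − (others' welfare with VistaNet) = 2513 − 2467 = $46M.

VistaNet pays $46M.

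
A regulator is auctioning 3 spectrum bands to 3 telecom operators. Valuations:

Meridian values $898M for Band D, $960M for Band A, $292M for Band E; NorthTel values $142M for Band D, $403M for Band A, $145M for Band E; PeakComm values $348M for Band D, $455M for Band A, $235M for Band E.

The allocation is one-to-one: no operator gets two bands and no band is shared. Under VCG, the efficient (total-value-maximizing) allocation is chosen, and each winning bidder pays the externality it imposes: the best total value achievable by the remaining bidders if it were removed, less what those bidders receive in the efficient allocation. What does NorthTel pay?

NorthTel pays $220M.

Efficient allocation: Meridian→Band D ($898M), NorthTel→Band A ($403M), PeakComm→Band E ($235M); total welfare W = $1536M.
NorthTel receives Band A at value $403M, so the others get W − 403 = $1133M.
Without NorthTel: best allocation of the remaining 2 bidders over all 3 bands is Meridian→Band D ($898M), PeakComm→Band A ($455M), total $1353M.
VCG payment = (others' best without NorthTel) − (others' welfare with NorthTel) = 1353 − 1133 = $220M.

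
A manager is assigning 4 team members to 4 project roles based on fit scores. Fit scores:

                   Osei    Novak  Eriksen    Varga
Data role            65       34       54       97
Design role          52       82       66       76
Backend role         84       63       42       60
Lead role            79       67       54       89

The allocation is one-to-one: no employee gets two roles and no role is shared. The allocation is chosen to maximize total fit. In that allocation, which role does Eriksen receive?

This is a one-to-one assignment (maximum-weight bipartite matching).
Optimal: Osei→Backend role (84 pts), Novak→Design role (82 pts), Eriksen→Lead role (54 pts), Varga→Data role (97 pts) — total 84+82+54+97 = 317 pts.
Row-greedy (each employee in turn takes its best remaining role) gives 309 pts, worse by 8.
Swapping Varga↔Osei (Varga→Backend role 60 pts, Osei→Data role 65 pts) loses 56.
No other one-to-one assignment exceeds 317 pts.
Eriksen's own top role is Design role (66 pts), but forcing Eriksen→Design role and reassigning the rest optimally gives only 314 pts — worse by 3.

Eriksen receives Lead role.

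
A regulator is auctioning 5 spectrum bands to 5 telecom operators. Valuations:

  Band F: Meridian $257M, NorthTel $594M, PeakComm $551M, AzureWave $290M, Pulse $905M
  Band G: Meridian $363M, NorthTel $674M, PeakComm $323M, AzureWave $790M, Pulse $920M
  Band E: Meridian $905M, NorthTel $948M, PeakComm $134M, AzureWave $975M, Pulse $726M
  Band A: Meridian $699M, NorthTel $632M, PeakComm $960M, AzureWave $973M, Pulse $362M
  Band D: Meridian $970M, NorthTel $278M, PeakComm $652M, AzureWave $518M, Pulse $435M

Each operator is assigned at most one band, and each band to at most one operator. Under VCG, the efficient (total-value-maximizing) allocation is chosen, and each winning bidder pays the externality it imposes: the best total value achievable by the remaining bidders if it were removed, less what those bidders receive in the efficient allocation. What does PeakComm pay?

PeakComm pays $198M.

Efficient allocation: Meridian→Band D ($970M), NorthTel→Band E ($948M), PeakComm→Band A ($960M), AzureWave→Band G ($790M), Pulse→Band F ($905M); total welfare W = $4573M.
PeakComm receives Band A at value $960M, so the others get W − 960 = $3613M.
Without PeakComm: best allocation of the remaining 4 bidders over all 5 bands is Meridian→Band D ($970M), NorthTel→Band E ($948M), AzureWave→Band A ($973M), Pulse→Band G ($920M), total $3811M.
VCG payment = (others' best without PeakComm) − (others' welfare with PeakComm) = 3811 − 3613 = $198M.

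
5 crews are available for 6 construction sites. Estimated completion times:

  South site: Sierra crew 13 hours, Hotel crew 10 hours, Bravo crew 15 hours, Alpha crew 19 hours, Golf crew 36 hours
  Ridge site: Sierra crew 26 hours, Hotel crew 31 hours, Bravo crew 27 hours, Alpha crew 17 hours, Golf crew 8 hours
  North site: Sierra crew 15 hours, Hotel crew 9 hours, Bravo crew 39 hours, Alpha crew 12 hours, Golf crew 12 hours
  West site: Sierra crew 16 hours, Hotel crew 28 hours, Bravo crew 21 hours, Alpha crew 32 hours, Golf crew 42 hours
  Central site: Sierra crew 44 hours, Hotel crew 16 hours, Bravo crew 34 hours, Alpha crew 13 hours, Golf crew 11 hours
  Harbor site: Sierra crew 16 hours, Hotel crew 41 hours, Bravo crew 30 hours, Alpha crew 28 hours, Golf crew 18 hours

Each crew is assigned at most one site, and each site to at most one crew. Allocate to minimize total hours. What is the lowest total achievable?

Min total: 61 hours

Optimal: Sierra crew→West site (16 hours), Hotel crew→North site (9 hours), Bravo crew→South site (15 hours), Alpha crew→Central site (13 hours), Golf crew→Ridge site (8 hours) — total 16+9+15+13+8 = 61 hours.
Min-entry greedy (repeatedly take the single cheapest remaining cell) gives 64 hours, worse by 3.
Swapping Bravo crew↔Golf crew (Bravo crew→Ridge site 27 hours, Golf crew→South site 36 hours) adds 40.
Checked against all permutations: 61 hours is optimal.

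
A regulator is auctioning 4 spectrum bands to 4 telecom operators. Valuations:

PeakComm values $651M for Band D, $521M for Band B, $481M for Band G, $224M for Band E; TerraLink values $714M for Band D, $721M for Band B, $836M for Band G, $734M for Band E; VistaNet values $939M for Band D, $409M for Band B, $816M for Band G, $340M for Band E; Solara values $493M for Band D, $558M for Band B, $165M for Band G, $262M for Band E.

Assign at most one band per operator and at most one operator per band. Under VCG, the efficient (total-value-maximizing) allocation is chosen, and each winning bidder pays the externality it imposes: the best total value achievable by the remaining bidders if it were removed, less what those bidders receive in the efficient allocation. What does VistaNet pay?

VistaNet pays $102M.

Efficient allocation: PeakComm→Band D ($651M), TerraLink→Band E ($734M), VistaNet→Band G ($816M), Solara→Band B ($558M); total welfare W = $2759M.
VistaNet receives Band G at value $816M, so the others get W − 816 = $1943M.
Without VistaNet: best allocation of the remaining 3 bidders over all 4 bands is PeakComm→Band D ($651M), TerraLink→Band G ($836M), Solara→Band B ($558M), total $2045M.
VCG payment = (others' best without VistaNet) − (others' welfare with VistaNet) = 2045 − 1943 = $102M.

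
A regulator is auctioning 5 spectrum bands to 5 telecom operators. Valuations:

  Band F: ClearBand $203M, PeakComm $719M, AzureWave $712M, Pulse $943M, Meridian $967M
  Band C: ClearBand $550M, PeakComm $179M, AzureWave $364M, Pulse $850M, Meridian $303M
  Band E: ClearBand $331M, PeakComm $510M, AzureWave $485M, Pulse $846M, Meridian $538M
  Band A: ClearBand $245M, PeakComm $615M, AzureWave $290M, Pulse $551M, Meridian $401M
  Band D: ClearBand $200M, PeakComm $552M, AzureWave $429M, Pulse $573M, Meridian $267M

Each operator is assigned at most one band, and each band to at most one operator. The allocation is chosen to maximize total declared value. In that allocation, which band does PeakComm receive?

Optimal: ClearBand→Band C ($550M), PeakComm→Band A ($615M), AzureWave→Band D ($429M), Pulse→Band E ($846M), Meridian→Band F ($967M) — total 550+615+429+846+967 = $3407M.
Row-greedy (each operator in turn takes its best remaining band) gives $2728M, worse by 679.
Swapping ClearBand↔AzureWave (ClearBand→Band D $200M, AzureWave→Band C $364M) loses 415.
PeakComm's own top band is Band F ($719M), but forcing PeakComm→Band F and reassigning the rest optimally gives only $2945M — worse by 462.

PeakComm receives Band A.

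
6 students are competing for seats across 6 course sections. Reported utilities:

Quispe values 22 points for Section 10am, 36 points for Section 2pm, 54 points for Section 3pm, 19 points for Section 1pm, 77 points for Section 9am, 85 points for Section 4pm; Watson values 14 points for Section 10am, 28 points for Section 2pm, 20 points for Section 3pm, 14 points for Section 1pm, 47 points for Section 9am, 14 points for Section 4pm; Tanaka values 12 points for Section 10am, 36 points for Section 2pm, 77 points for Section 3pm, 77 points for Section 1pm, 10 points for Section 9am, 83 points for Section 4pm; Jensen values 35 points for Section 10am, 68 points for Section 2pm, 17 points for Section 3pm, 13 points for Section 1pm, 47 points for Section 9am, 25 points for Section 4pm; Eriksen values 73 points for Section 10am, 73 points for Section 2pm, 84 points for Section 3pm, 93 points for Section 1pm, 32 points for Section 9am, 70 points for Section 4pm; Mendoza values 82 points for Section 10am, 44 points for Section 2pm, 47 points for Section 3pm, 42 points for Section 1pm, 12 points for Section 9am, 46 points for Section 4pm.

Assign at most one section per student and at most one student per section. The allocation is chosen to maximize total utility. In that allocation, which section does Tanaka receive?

Treat this as an assignment problem: match each student to one section.
Optimal: Quispe→Section 4pm (85 points), Watson→Section 9am (47 points), Tanaka→Section 3pm (77 points), Jensen→Section 2pm (68 points), Eriksen→Section 1pm (93 points), Mendoza→Section 10am (82 points) — total 85+47+77+68+93+82 = 452 points.
Column-greedy (each section in turn goes to its best remaining student) gives 323 points, worse by 129.
Next-best assignment: Quispe→Section 4pm, Watson→Section 9am, Tanaka→Section 1pm, Jensen→Section 2pm, Eriksen→Section 3pm, Mendoza→Section 10am = 443 points.
Swapping Quispe↔Tanaka (Quispe→Section 3pm 54 points, Tanaka→Section 4pm 83 points) loses 25.
Tanaka's own top section is Section 4pm (83 points), but forcing Tanaka→Section 4pm and reassigning the rest optimally gives only 427 points — worse by 25.

Tanaka receives Section 3pm.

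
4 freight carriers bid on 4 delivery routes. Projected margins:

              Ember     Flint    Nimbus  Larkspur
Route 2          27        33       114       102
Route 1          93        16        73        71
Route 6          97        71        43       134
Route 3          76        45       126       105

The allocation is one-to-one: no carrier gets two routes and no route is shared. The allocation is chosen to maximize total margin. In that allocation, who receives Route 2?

Larkspur receives Route 2.

Optimal: Ember→Route 1 ($93k), Flint→Route 6 ($71k), Nimbus→Route 3 ($126k), Larkspur→Route 2 ($102k) — total 93+71+126+102 = $392k.
Row-greedy (each carrier in turn takes its best remaining route) gives $327k, worse by 65.
Larkspur's own top route is Route 6 ($134k), but forcing Larkspur→Route 6 and reassigning the rest optimally gives only $386k — worse by 6.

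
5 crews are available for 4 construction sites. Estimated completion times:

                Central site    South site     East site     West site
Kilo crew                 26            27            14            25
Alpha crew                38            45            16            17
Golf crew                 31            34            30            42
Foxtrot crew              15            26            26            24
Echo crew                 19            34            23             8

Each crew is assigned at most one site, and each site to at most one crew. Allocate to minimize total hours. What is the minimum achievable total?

Optimal: Foxtrot crew→Central site (15 hours), Kilo crew→South site (27 hours), Alpha crew→East site (16 hours), Echo crew→West site (8 hours) — total 15+27+16+8 = 66 hours.
Row-greedy (each crew in turn takes its cheapest remaining site) gives 88 hours, worse by 22.
Next-best assignment: Foxtrot crew→Central site, Golf crew→South site, Kilo crew→East site, Echo crew→West site = 71 hours.

Minimum total: 66 hours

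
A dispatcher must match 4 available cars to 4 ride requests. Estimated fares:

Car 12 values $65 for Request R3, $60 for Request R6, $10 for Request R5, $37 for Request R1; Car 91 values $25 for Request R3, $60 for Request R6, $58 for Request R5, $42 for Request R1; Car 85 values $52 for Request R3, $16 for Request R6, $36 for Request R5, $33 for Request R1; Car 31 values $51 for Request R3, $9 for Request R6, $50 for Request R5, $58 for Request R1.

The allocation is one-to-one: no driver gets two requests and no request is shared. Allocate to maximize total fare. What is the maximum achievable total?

Treat this as an assignment problem: match each driver to one request.
Optimal: Car 12→Request R6 ($60), Car 91→Request R5 ($58), Car 85→Request R3 ($52), Car 31→Request R1 ($58) — total 60+58+52+58 = $228.
Row-greedy (each driver in turn takes its best remaining request) gives $219, worse by 9.
Next-best assignment: Car 12→Request R3, Car 91→Request R6, Car 85→Request R5, Car 31→Request R1 = $219.
Checked against all permutations: $228 is optimal.

Maximum total: $228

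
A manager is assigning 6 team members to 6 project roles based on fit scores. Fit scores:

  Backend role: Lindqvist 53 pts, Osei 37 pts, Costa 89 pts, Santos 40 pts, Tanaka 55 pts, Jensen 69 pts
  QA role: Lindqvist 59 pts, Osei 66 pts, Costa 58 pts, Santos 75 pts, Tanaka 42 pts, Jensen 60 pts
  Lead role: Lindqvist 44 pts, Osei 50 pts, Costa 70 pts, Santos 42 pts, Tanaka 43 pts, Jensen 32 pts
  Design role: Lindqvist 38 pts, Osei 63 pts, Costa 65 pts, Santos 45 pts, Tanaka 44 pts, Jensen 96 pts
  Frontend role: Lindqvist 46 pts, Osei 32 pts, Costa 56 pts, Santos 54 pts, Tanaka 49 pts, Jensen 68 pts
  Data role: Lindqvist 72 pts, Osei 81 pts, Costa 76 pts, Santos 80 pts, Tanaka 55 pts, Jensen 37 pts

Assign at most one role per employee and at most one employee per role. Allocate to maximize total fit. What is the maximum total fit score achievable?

This is a one-to-one assignment (maximum-weight bipartite matching).
Optimal: Lindqvist→Lead role (44 pts), Osei→Data role (81 pts), Costa→Backend role (89 pts), Santos→QA role (75 pts), Tanaka→Frontend role (49 pts), Jensen→Design role (96 pts) — total 44+81+89+75+49+96 = 434 pts.
Every other assignment is strictly worse.

Maximum total: 434 pts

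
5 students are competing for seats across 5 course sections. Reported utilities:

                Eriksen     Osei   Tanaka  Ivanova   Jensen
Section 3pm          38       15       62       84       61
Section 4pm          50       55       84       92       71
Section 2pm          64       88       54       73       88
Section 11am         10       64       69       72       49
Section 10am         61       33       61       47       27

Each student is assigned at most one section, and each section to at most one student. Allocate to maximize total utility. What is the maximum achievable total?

Maximum total: 381 points

This is the linear assignment problem.
Optimal: Eriksen→Section 10am (61 points), Osei→Section 11am (64 points), Tanaka→Section 4pm (84 points), Ivanova→Section 3pm (84 points), Jensen→Section 2pm (88 points) — total 61+64+84+84+88 = 381 points.
Max-entry greedy (repeatedly take the single best remaining cell) gives 371 points, worse by 10.
Next-best assignment: Eriksen→Section 10am, Osei→Section 2pm, Tanaka→Section 11am, Ivanova→Section 3pm, Jensen→Section 4pm = 373 points.
No other one-to-one assignment exceeds 381 points.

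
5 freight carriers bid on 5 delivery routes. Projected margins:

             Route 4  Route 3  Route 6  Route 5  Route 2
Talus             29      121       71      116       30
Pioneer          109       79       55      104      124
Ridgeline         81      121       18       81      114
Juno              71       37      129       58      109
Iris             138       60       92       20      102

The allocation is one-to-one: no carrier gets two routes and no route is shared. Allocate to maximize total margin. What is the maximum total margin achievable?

Treat this as an assignment problem: match each carrier to one route.
Optimal: Talus→Route 5 ($116k), Pioneer→Route 2 ($124k), Ridgeline→Route 3 ($121k), Juno→Route 6 ($129k), Iris→Route 4 ($138k) — total 116+124+121+129+138 = $628k.
Row-greedy (each carrier in turn takes its best remaining route) gives $475k, worse by 153.
Next-best assignment: Talus→Route 3, Pioneer→Route 5, Ridgeline→Route 2, Juno→Route 6, Iris→Route 4 = $606k.

Max total: $628k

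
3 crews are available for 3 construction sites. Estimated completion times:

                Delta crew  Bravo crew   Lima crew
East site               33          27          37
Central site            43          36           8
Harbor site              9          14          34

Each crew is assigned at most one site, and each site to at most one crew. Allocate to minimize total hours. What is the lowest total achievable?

Min total: 44 hours

Optimal: Delta crew→Harbor site (9 hours), Bravo crew→East site (27 hours), Lima crew→Central site (8 hours) — total 9+27+8 = 44 hours.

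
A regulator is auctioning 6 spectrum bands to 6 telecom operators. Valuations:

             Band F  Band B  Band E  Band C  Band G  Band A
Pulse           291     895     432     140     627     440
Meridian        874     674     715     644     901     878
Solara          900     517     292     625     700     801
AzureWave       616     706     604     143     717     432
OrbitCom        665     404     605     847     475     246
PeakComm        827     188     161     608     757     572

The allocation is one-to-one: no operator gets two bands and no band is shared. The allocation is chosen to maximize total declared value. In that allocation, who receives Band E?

AzureWave receives Band E.

Optimal: Pulse→Band B ($895M), Meridian→Band A ($878M), Solara→Band F ($900M), AzureWave→Band E ($604M), OrbitCom→Band C ($847M), PeakComm→Band G ($757M) — total 895+878+900+604+847+757 = $4881M.
Column-greedy (each band in turn goes to its best remaining operator) gives $4546M, worse by 335.
Next-best assignment: Pulse→Band B, Meridian→Band G, Solara→Band A, AzureWave→Band E, OrbitCom→Band C, PeakComm→Band F = $4875M.
Swapping PeakComm↔Meridian (PeakComm→Band A $572M, Meridian→Band G $901M) loses 162.
AzureWave's own top band is Band G ($717M), but forcing AzureWave→Band G and reassigning the rest optimally gives only $4802M — worse by 79.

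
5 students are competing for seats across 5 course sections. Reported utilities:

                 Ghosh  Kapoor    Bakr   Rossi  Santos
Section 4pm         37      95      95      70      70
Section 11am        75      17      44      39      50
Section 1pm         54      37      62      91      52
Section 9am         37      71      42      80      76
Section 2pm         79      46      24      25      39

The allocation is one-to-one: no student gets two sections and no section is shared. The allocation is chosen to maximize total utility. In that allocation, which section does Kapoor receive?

This is a one-to-one assignment (maximum-weight bipartite matching).
Optimal: Ghosh→Section 2pm (79 points), Kapoor→Section 9am (71 points), Bakr→Section 4pm (95 points), Rossi→Section 1pm (91 points), Santos→Section 11am (50 points) — total 79+71+95+91+50 = 386 points.
Max-entry greedy (repeatedly take the single best remaining cell) gives 385 points, worse by 1.
No other one-to-one assignment exceeds 386 points.
Kapoor's own top section is Section 4pm (95 points), but forcing Kapoor→Section 4pm and reassigning the rest optimally gives only 385 points — worse by 1.

Kapoor receives Section 9am.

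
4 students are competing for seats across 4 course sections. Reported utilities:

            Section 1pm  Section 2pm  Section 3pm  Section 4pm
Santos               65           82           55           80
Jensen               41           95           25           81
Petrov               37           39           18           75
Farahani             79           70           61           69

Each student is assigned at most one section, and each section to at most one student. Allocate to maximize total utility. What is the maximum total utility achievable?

Max total: 304 points

Optimal: Santos→Section 3pm (55 points), Jensen→Section 2pm (95 points), Petrov→Section 4pm (75 points), Farahani→Section 1pm (79 points) — total 55+95+75+79 = 304 points.
Max-entry greedy (repeatedly take the single best remaining cell) gives 272 points, worse by 32.
Swapping Petrov↔Farahani (Petrov→Section 1pm 37 points, Farahani→Section 4pm 69 points) loses 48.
No other one-to-one assignment exceeds 304 points.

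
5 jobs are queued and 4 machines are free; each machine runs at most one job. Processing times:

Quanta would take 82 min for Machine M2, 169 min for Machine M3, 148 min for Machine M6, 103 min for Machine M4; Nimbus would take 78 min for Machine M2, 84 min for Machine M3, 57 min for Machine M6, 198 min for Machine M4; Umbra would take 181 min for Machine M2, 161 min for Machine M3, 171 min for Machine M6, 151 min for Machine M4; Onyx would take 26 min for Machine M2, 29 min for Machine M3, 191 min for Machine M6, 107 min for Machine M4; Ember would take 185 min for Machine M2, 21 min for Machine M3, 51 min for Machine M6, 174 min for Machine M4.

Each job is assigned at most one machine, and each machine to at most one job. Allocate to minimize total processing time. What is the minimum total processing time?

Min total: 207 min

Optimal: Onyx→Machine M2 (26 min), Ember→Machine M3 (21 min), Nimbus→Machine M6 (57 min), Quanta→Machine M4 (103 min) — total 26+21+57+103 = 207 min.
Row-greedy (each job in turn takes its cheapest remaining machine) gives 319 min, worse by 112.
Next-best assignment: Onyx→Machine M2, Ember→Machine M3, Nimbus→Machine M6, Umbra→Machine M4 = 255 min.
Swapping Onyx↔Quanta (Onyx→Machine M4 107 min, Quanta→Machine M2 82 min) adds 60.
Every other assignment is strictly worse.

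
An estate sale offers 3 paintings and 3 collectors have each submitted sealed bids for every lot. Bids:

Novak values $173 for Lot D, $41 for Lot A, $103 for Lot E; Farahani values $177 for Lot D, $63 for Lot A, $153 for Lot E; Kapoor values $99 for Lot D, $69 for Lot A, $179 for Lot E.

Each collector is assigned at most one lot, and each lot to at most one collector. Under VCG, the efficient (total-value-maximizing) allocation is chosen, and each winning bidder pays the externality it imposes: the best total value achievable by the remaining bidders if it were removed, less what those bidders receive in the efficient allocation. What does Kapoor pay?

Kapoor pays $90.

Efficient allocation: Novak→Lot D ($173), Farahani→Lot A ($63), Kapoor→Lot E ($179); total welfare W = $415.
Kapoor receives Lot E at value $179, so the others get W − 179 = $236.
Without Kapoor: best allocation of the remaining 2 bidders over all 3 lots is Novak→Lot D ($173), Farahani→Lot E ($153), total $326.
VCG payment = (others' best without Kapoor) − (others' welfare with Kapoor) = 326 − 236 = $90.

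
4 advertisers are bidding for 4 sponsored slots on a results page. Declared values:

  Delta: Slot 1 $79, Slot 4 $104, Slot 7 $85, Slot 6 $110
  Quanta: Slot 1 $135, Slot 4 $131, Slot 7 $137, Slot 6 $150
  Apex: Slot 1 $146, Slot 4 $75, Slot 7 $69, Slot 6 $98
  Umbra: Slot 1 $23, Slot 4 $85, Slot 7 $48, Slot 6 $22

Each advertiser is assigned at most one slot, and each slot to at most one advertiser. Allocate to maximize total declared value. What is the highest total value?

Optimal: Delta→Slot 6 ($110), Quanta→Slot 7 ($137), Apex→Slot 1 ($146), Umbra→Slot 4 ($85) — total 110+137+146+85 = $478.
Column-greedy (each slot in turn goes to its best remaining advertiser) gives $384, worse by 94.
No other one-to-one assignment exceeds $478.

Max total: $478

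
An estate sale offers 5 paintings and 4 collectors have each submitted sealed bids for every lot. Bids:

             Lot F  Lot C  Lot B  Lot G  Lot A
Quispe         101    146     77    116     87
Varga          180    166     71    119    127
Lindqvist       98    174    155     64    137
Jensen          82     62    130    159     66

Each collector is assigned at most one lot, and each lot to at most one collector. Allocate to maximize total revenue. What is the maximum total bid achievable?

Maximum total: $640

Optimal: Quispe→Lot C ($146), Varga→Lot F ($180), Lindqvist→Lot B ($155), Jensen→Lot G ($159) — total 146+180+155+159 = $640.
Max-entry greedy (repeatedly take the single best remaining cell) gives $600, worse by 40.
Swapping Lindqvist↔Quispe (Lindqvist→Lot C $174, Quispe→Lot B $77) loses 50.
No other one-to-one assignment exceeds $640.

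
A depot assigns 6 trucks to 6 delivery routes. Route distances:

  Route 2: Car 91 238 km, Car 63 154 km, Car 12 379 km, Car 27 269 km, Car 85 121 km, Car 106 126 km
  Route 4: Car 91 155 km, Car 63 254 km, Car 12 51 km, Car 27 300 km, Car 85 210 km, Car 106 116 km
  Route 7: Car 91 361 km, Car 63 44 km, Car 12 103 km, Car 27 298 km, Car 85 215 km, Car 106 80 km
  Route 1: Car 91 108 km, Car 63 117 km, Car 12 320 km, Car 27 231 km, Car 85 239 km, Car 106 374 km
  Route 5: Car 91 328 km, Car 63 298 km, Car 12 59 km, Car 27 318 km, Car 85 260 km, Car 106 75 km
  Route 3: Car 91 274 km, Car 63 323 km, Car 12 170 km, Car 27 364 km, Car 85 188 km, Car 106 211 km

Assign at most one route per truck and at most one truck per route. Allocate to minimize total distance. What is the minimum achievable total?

This is a one-to-one assignment (minimum-cost bipartite matching).
Optimal: Car 91→Route 1 (108 km), Car 63→Route 7 (44 km), Car 12→Route 4 (51 km), Car 27→Route 2 (269 km), Car 85→Route 3 (188 km), Car 106→Route 5 (75 km) — total 108+44+51+269+188+75 = 735 km.
Column-greedy (each route in turn goes to its cheapest remaining truck) gives 763 km, worse by 28.
Next-best assignment: Car 91→Route 1, Car 63→Route 7, Car 12→Route 4, Car 27→Route 3, Car 85→Route 2, Car 106→Route 5 = 763 km.
Every other assignment is strictly worse.

Min total: 735 km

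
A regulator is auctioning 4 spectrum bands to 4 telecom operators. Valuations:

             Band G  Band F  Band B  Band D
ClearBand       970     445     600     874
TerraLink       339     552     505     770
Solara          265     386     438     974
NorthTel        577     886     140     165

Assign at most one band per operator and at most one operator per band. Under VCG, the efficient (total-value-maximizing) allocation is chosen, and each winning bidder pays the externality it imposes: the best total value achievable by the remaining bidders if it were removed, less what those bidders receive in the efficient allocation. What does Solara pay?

Efficient allocation: ClearBand→Band G ($970M), TerraLink→Band B ($505M), Solara→Band D ($974M), NorthTel→Band F ($886M); total welfare W = $3335M.
Solara receives Band D at value $974M, so the others get W − 974 = $2361M.
Without Solara: best allocation of the remaining 3 bidders over all 4 bands is ClearBand→Band G ($970M), TerraLink→Band D ($770M), NorthTel→Band F ($886M), total $2626M.
VCG payment = (others' best without Solara) − (others' welfare with Solara) = 2626 − 2361 = $265M.

Solara pays $265M.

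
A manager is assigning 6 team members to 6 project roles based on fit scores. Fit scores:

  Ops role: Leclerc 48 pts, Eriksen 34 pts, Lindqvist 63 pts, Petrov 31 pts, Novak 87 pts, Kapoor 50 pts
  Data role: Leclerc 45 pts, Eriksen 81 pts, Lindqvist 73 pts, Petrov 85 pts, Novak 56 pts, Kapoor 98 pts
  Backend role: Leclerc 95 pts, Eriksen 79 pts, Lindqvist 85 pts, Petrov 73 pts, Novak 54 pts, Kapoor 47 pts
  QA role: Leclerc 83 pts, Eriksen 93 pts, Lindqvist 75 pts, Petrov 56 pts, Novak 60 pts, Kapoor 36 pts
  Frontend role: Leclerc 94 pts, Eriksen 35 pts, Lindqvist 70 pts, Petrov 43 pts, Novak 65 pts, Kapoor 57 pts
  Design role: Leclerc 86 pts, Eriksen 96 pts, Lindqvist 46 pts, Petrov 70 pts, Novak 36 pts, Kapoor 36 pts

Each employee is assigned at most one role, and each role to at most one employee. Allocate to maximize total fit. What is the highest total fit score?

This is a one-to-one assignment (maximum-weight bipartite matching).
Optimal: Leclerc→Frontend role (94 pts), Eriksen→QA role (93 pts), Lindqvist→Backend role (85 pts), Petrov→Design role (70 pts), Novak→Ops role (87 pts), Kapoor→Data role (98 pts) — total 94+93+85+70+87+98 = 527 pts.
Max-entry greedy (repeatedly take the single best remaining cell) gives 494 pts, worse by 33.
Next-best assignment: Leclerc→Frontend role, Eriksen→Design role, Lindqvist→QA role, Petrov→Backend role, Novak→Ops role, Kapoor→Data role = 523 pts.

Max total: 527 pts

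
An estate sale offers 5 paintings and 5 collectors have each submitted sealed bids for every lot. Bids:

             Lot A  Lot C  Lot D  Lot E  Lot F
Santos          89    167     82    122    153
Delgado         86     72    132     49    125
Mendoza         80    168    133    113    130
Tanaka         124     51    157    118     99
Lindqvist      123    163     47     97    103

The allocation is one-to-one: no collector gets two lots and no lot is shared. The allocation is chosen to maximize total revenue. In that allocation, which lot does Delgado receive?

Treat this as an assignment problem: match each collector to one lot.
Optimal: Santos→Lot E ($122), Delgado→Lot F ($125), Mendoza→Lot C ($168), Tanaka→Lot D ($157), Lindqvist→Lot A ($123) — total 122+125+168+157+123 = $695.
Column-greedy (each lot in turn goes to its best remaining collector) gives $649, worse by 46.
No other one-to-one assignment exceeds $695.
Delgado's own top lot is Lot D ($132), but forcing Delgado→Lot D and reassigning the rest optimally gives only $694 — worse by 1.

Delgado receives Lot F.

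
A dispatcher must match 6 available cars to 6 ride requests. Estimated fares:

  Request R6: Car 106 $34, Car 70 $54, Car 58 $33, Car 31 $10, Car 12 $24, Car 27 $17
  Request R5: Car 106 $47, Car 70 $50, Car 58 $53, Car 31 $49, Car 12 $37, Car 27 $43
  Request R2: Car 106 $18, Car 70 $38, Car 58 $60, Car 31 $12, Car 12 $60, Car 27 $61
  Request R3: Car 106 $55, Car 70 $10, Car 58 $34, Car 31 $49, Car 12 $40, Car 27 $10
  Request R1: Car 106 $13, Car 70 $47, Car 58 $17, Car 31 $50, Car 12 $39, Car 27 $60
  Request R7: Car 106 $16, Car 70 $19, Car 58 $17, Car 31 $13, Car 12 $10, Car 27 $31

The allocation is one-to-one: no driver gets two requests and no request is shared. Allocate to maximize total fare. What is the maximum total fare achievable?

Maximum total: $303

This is a one-to-one assignment (maximum-weight bipartite matching).
Optimal: Car 106→Request R3 ($55), Car 70→Request R6 ($54), Car 58→Request R5 ($53), Car 31→Request R1 ($50), Car 12→Request R2 ($60), Car 27→Request R7 ($31) — total 55+54+53+50+60+31 = $303.
Row-greedy (each driver in turn takes its best remaining request) gives $287, worse by 16.
Next-best assignment: Car 106→Request R3, Car 70→Request R6, Car 58→Request R5, Car 31→Request R7, Car 12→Request R2, Car 27→Request R1 = $295.
Checked against all permutations: $303 is optimal.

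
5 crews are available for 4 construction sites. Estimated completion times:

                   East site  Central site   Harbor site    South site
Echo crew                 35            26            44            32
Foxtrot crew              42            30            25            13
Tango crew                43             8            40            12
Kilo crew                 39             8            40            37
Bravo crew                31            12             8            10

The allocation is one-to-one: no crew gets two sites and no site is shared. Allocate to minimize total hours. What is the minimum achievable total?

Minimum total: 63 hours

This is a one-to-one assignment (minimum-cost bipartite matching).
Optimal: Echo crew→East site (35 hours), Kilo crew→Central site (8 hours), Bravo crew→Harbor site (8 hours), Tango crew→South site (12 hours) — total 35+8+8+12 = 63 hours.
Min-entry greedy (repeatedly take the single cheapest remaining cell) gives 64 hours, worse by 1.
Swapping Kilo crew↔Bravo crew (Kilo crew→Harbor site 40 hours, Bravo crew→Central site 12 hours) adds 36.
Checked against all permutations: 63 hours is optimal.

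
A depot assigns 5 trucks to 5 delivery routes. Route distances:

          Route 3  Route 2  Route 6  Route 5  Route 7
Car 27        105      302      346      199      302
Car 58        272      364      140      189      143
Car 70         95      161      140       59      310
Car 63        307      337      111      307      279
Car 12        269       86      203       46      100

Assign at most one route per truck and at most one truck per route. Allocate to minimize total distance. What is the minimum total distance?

Min total: 504 km

Treat this as an assignment problem: match each truck to one route.
Optimal: Car 27→Route 3 (105 km), Car 58→Route 7 (143 km), Car 70→Route 5 (59 km), Car 63→Route 6 (111 km), Car 12→Route 2 (86 km) — total 105+143+59+111+86 = 504 km.
Row-greedy (each truck in turn takes its cheapest remaining route) gives 669 km, worse by 165.
Checked against all permutations: 504 km is optimal.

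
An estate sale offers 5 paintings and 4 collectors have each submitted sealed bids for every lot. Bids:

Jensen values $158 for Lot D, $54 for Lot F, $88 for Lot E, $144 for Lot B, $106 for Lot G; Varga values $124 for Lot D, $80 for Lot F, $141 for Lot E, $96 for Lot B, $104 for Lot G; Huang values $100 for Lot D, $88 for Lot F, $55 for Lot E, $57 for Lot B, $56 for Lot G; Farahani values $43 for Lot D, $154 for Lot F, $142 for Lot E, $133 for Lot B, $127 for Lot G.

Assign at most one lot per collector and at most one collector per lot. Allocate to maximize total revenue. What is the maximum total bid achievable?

Maximum total: $539

This is the linear assignment problem.
Optimal: Jensen→Lot B ($144), Varga→Lot E ($141), Huang→Lot D ($100), Farahani→Lot F ($154) — total 144+141+100+154 = $539.
Max-entry greedy (repeatedly take the single best remaining cell) gives $510, worse by 29.
Next-best assignment: Jensen→Lot D, Varga→Lot E, Huang→Lot F, Farahani→Lot B = $520.
Swapping Farahani↔Huang (Farahani→Lot D $43, Huang→Lot F $88) loses 123.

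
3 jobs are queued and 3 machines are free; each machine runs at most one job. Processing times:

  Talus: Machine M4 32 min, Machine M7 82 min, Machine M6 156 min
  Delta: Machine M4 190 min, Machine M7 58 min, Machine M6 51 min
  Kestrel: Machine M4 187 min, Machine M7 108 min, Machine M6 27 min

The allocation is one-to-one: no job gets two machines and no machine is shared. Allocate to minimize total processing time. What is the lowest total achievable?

This is the linear assignment problem.
Optimal: Talus→Machine M4 (32 min), Delta→Machine M7 (58 min), Kestrel→Machine M6 (27 min) — total 32+58+27 = 117 min.
Row-greedy (each job in turn takes its cheapest remaining machine) gives 191 min, worse by 74.
Next-best assignment: Talus→Machine M4, Delta→Machine M6, Kestrel→Machine M7 = 191 min.

Min total: 117 min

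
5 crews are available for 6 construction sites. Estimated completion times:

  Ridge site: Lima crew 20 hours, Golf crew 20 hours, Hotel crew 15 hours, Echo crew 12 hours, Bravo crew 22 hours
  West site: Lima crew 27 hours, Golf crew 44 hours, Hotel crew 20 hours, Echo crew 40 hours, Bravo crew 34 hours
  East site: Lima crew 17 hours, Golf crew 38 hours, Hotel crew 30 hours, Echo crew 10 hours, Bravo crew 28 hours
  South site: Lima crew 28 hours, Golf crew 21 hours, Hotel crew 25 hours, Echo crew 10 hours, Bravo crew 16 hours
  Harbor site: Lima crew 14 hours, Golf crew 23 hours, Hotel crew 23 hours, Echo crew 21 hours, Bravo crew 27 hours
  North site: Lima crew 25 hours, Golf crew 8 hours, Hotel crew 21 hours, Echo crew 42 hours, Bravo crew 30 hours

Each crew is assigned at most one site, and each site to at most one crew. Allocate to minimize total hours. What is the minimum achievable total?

Minimum total: 63 hours

This is the linear assignment problem.
Optimal: Lima crew→Harbor site (14 hours), Golf crew→North site (8 hours), Hotel crew→Ridge site (15 hours), Echo crew→East site (10 hours), Bravo crew→South site (16 hours) — total 14+8+15+10+16 = 63 hours.
Column-greedy (each site in turn goes to its cheapest remaining crew) gives 88 hours, worse by 25.
Swapping Hotel crew↔Bravo crew (Hotel crew→South site 25 hours, Bravo crew→Ridge site 22 hours) adds 16.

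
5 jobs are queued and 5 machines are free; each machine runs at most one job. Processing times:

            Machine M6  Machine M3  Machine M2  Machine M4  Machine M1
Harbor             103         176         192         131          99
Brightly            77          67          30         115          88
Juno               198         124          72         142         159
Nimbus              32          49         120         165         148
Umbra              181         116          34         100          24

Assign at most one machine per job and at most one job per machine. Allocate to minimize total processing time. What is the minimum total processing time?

Minimum total: 326 min

This is a one-to-one assignment (minimum-cost bipartite matching).
Optimal: Harbor→Machine M4 (131 min), Brightly→Machine M3 (67 min), Juno→Machine M2 (72 min), Nimbus→Machine M6 (32 min), Umbra→Machine M1 (24 min) — total 131+67+72+32+24 = 326 min.
Min-entry greedy (repeatedly take the single cheapest remaining cell) gives 341 min, worse by 15.
Next-best assignment: Harbor→Machine M4, Brightly→Machine M2, Juno→Machine M3, Nimbus→Machine M6, Umbra→Machine M1 = 341 min.
Swapping Umbra↔Harbor (Umbra→Machine M4 100 min, Harbor→Machine M1 99 min) adds 44.
No other one-to-one assignment undercuts 326 min.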